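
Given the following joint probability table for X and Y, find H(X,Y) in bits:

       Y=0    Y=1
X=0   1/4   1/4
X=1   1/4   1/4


H(X,Y) = -Σ p(x,y) log₂ p(x,y)
  p(0,0)=1/4: -0.2500 × log₂(0.2500) = 0.5000
  p(0,1)=1/4: -0.2500 × log₂(0.2500) = 0.5000
  p(1,0)=1/4: -0.2500 × log₂(0.2500) = 0.5000
  p(1,1)=1/4: -0.2500 × log₂(0.2500) = 0.5000
H(X,Y) = 2.0000 bits


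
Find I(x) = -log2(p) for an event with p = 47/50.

Information content I(x) = -log₂(p(x))
I = -log₂(47/50) = -log₂(0.9400)
I = 0.0893 bits


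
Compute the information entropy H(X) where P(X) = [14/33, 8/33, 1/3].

H(X) = -Σ p(x) log₂ p(x)
  -14/33 × log₂(14/33) = 0.5248
  -8/33 × log₂(8/33) = 0.4956
  -1/3 × log₂(1/3) = 0.5283
H(X) = 1.5487 bits


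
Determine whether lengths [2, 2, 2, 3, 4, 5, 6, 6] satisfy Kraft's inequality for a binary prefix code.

Kraft inequality: Σ 2^(-l_i) ≤ 1 for prefix-free code
Calculating: 2^(-2) + 2^(-2) + 2^(-2) + 2^(-3) + 2^(-4) + 2^(-5) + 2^(-6) + 2^(-6)
= 0.25 + 0.25 + 0.25 + 0.125 + 0.0625 + 0.03125 + 0.015625 + 0.015625
= 1.0000
Since 1.0000 ≤ 1, prefix-free code exists


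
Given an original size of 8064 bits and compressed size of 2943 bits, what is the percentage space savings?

Space savings = (1 - Compressed/Original) × 100%
= (1 - 2943/8064) × 100%
= 63.50%


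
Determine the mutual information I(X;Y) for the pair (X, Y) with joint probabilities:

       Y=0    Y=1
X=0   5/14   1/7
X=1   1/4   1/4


H(X) = 1.0000, H(Y) = 0.9666, H(X,Y) = 1.9316
I(X;Y) = H(X) + H(Y) - H(X,Y) = 0.0351 bits


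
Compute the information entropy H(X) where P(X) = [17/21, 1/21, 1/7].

H(X) = -Σ p(x) log₂ p(x)
  -17/21 × log₂(17/21) = 0.2468
  -1/21 × log₂(1/21) = 0.2092
  -1/7 × log₂(1/7) = 0.4011
H(X) = 0.8570 bits


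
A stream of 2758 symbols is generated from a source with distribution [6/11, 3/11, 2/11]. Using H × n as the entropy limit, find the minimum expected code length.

Entropy H = 1.4354 bits/symbol
Minimum bits = H × n = 1.4354 × 2758
= 3958.75 bits


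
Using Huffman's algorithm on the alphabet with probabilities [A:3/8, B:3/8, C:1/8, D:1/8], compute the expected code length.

Huffman tree construction:
Combine smallest probabilities repeatedly
Resulting codes:
  A: 11 (length 2)
  B: 0 (length 1)
  C: 100 (length 3)
  D: 101 (length 3)
Average length = Σ p(s) × length(s) = 1.8750 bits


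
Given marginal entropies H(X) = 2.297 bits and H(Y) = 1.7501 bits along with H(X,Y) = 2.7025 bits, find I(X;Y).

I(X;Y) = H(X) + H(Y) - H(X,Y)
I(X;Y) = 2.297 + 1.7501 - 2.7025 = 1.3446 bits


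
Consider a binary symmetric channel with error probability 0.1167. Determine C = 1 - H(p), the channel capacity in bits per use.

For BSC with error probability p:
C = 1 - H(p) where H(p) is binary entropy
H(0.1167) = -0.1167 × log₂(0.1167) - 0.8833 × log₂(0.8833)
H(p) = 0.5198
C = 1 - 0.5198 = 0.4802 bits/use


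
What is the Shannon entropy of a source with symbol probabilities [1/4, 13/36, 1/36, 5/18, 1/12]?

H(X) = -Σ p(x) log₂ p(x)
  -1/4 × log₂(1/4) = 0.5000
  -13/36 × log₂(13/36) = 0.5306
  -1/36 × log₂(1/36) = 0.1436
  -5/18 × log₂(5/18) = 0.5133
  -1/12 × log₂(1/12) = 0.2987
H(X) = 1.9863 bits


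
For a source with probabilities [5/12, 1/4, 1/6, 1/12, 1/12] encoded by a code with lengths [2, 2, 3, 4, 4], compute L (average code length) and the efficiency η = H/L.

Average length L = Σ p_i × l_i = 2.5000 bits
Entropy H = 2.0546 bits
Efficiency η = H/L × 100% = 82.18%


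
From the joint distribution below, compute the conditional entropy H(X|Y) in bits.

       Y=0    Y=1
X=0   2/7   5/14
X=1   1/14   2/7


H(X|Y) = Σ_y p(y) H(X|Y=y)
  p(Y=0) = 5/14, H(X|Y=0) = 0.7219
  p(Y=1) = 9/14, H(X|Y=1) = 0.9911
H(X|Y) = 0.3571×0.7219 + 0.6429×0.9911 = 0.8950 bits


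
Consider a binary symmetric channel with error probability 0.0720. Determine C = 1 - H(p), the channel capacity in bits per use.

For BSC with error probability p:
C = 1 - H(p) where H(p) is binary entropy
H(0.0720) = -0.0720 × log₂(0.0720) - 0.9280 × log₂(0.9280)
H(p) = 0.3733
C = 1 - 0.3733 = 0.6267 bits/use


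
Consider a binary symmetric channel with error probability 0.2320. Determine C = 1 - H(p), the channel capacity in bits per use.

For BSC with error probability p:
C = 1 - H(p) where H(p) is binary entropy
H(0.2320) = -0.2320 × log₂(0.2320) - 0.7680 × log₂(0.7680)
H(p) = 0.7815
C = 1 - 0.7815 = 0.2185 bits/use


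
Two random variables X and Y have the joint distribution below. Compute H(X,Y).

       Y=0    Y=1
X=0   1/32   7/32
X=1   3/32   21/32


H(X,Y) = -Σ p(x,y) log₂ p(x,y)
  p(0,0)=1/32: -0.0312 × log₂(0.0312) = 0.1562
  p(0,1)=7/32: -0.2188 × log₂(0.2188) = 0.4796
  p(1,0)=3/32: -0.0938 × log₂(0.0938) = 0.3202
  p(1,1)=21/32: -0.6562 × log₂(0.6562) = 0.3988
H(X,Y) = 1.3548 bits


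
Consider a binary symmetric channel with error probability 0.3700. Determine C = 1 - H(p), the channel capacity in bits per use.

For BSC with error probability p:
C = 1 - H(p) where H(p) is binary entropy
H(0.3700) = -0.3700 × log₂(0.3700) - 0.6300 × log₂(0.6300)
H(p) = 0.9507
C = 1 - 0.9507 = 0.0493 bits/use


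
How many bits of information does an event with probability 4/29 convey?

Information content I(x) = -log₂(p(x))
I = -log₂(4/29) = -log₂(0.1379)
I = 2.8580 bits


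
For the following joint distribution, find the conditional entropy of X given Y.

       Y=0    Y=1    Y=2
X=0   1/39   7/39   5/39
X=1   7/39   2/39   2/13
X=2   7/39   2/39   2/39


H(X|Y) = Σ_y p(y) H(X|Y=y)
  p(Y=0) = 5/13, H(X|Y=0) = 1.2867
  p(Y=1) = 11/39, H(X|Y=1) = 1.3093
  p(Y=2) = 1/3, H(X|Y=2) = 1.4605
H(X|Y) = 0.3846×1.2867 + 0.2821×1.3093 + 0.3333×1.4605 = 1.3510 bits


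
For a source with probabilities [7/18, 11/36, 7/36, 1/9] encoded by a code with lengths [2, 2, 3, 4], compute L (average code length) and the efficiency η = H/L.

Average length L = Σ p_i × l_i = 2.4167 bits
Entropy H = 1.8641 bits
Efficiency η = H/L × 100% = 77.14%


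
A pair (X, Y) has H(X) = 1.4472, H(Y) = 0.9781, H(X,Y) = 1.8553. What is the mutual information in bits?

I(X;Y) = H(X) + H(Y) - H(X,Y)
I(X;Y) = 1.4472 + 0.9781 - 1.8553 = 0.57 bits


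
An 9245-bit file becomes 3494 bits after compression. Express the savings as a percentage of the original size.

Space savings = (1 - Compressed/Original) × 100%
= (1 - 3494/9245) × 100%
= 62.21%


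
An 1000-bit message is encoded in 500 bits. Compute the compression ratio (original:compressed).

Compression ratio = Original / Compressed
= 1000 / 500 = 2.00:1


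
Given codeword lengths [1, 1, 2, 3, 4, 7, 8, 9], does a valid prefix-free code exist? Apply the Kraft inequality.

Kraft inequality: Σ 2^(-l_i) ≤ 1 for prefix-free code
Calculating: 2^(-1) + 2^(-1) + 2^(-2) + 2^(-3) + 2^(-4) + 2^(-7) + 2^(-8) + 2^(-9)
= 0.5 + 0.5 + 0.25 + 0.125 + 0.0625 + 0.0078125 + 0.00390625 + 0.001953125
= 1.4512
Since 1.4512 > 1, prefix-free code does not exist


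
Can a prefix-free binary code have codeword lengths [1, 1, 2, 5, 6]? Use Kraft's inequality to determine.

Kraft inequality: Σ 2^(-l_i) ≤ 1 for prefix-free code
Calculating: 2^(-1) + 2^(-1) + 2^(-2) + 2^(-5) + 2^(-6)
= 0.5 + 0.5 + 0.25 + 0.03125 + 0.015625
= 1.2969
Since 1.2969 > 1, prefix-free code does not exist


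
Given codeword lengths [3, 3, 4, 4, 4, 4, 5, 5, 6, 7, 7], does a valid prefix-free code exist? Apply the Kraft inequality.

Kraft inequality: Σ 2^(-l_i) ≤ 1 for prefix-free code
Calculating: 2^(-3) + 2^(-3) + 2^(-4) + 2^(-4) + 2^(-4) + 2^(-4) + 2^(-5) + 2^(-5) + 2^(-6) + 2^(-7) + 2^(-7)
= 0.125 + 0.125 + 0.0625 + 0.0625 + 0.0625 + 0.0625 + 0.03125 + 0.03125 + 0.015625 + 0.0078125 + 0.0078125
= 0.5938
Since 0.5938 ≤ 1, prefix-free code exists


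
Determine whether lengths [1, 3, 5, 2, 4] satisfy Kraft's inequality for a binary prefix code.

Kraft inequality: Σ 2^(-l_i) ≤ 1 for prefix-free code
Calculating: 2^(-1) + 2^(-3) + 2^(-5) + 2^(-2) + 2^(-4)
= 0.5 + 0.125 + 0.03125 + 0.25 + 0.0625
= 0.9688
Since 0.9688 ≤ 1, prefix-free code exists


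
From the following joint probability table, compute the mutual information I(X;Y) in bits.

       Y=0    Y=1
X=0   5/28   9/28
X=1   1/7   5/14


H(X) = 1.0000, H(Y) = 0.9059, H(X,Y) = 1.9017
I(X;Y) = H(X) + H(Y) - H(X,Y) = 0.0042 bits


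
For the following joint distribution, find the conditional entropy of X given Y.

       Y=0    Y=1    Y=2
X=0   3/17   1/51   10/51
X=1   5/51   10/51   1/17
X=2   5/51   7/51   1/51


H(X|Y) = Σ_y p(y) H(X|Y=y)
  p(Y=0) = 19/51, H(X|Y=0) = 1.5243
  p(Y=1) = 6/17, H(X|Y=1) = 1.2327
  p(Y=2) = 14/51, H(X|Y=2) = 1.0949
H(X|Y) = 0.3725×1.5243 + 0.3529×1.2327 + 0.2745×1.0949 = 1.3035 bits


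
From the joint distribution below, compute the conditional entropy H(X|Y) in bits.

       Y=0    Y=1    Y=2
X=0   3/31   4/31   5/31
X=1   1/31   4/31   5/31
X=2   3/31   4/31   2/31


H(X|Y) = Σ_y p(y) H(X|Y=y)
  p(Y=0) = 7/31, H(X|Y=0) = 1.4488
  p(Y=1) = 12/31, H(X|Y=1) = 1.5850
  p(Y=2) = 12/31, H(X|Y=2) = 1.4834
H(X|Y) = 0.2258×1.4488 + 0.3871×1.5850 + 0.3871×1.4834 = 1.5149 bits


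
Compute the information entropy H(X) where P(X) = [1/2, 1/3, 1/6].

H(X) = -Σ p(x) log₂ p(x)
  -1/2 × log₂(1/2) = 0.5000
  -1/3 × log₂(1/3) = 0.5283
  -1/6 × log₂(1/6) = 0.4308
H(X) = 1.4591 bits


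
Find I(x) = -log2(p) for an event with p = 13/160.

Information content I(x) = -log₂(p(x))
I = -log₂(13/160) = -log₂(0.0813)
I = 3.6215 bits


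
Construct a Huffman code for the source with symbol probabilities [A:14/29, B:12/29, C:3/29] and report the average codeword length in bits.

Huffman tree construction:
Combine smallest probabilities repeatedly
Resulting codes:
  A: 0 (length 1)
  B: 11 (length 2)
  C: 10 (length 2)
Average length = Σ p(s) × length(s) = 1.5172 bits


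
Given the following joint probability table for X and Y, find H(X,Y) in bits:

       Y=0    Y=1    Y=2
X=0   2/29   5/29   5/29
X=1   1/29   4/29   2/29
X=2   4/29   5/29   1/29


H(X,Y) = -Σ p(x,y) log₂ p(x,y)
  p(0,0)=2/29: -0.0690 × log₂(0.0690) = 0.2661
  p(0,1)=5/29: -0.1724 × log₂(0.1724) = 0.4373
  p(0,2)=5/29: -0.1724 × log₂(0.1724) = 0.4373
  p(1,0)=1/29: -0.0345 × log₂(0.0345) = 0.1675
  p(1,1)=4/29: -0.1379 × log₂(0.1379) = 0.3942
  p(1,2)=2/29: -0.0690 × log₂(0.0690) = 0.2661
  p(2,0)=4/29: -0.1379 × log₂(0.1379) = 0.3942
  p(2,1)=5/29: -0.1724 × log₂(0.1724) = 0.4373
  p(2,2)=1/29: -0.0345 × log₂(0.0345) = 0.1675
H(X,Y) = 2.9673 bits


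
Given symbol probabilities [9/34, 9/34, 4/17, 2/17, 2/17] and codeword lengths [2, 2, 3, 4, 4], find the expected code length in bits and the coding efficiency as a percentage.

Average length L = Σ p_i × l_i = 2.7059 bits
Entropy H = 2.2328 bits
Efficiency η = H/L × 100% = 82.52%


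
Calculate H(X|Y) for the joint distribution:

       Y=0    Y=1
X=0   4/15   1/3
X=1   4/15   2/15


H(X|Y) = Σ_y p(y) H(X|Y=y)
  p(Y=0) = 8/15, H(X|Y=0) = 1.0000
  p(Y=1) = 7/15, H(X|Y=1) = 0.8631
H(X|Y) = 0.5333×1.0000 + 0.4667×0.8631 = 0.9361 bits


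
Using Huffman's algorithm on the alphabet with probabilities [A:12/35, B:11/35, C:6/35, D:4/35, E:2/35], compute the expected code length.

Huffman tree construction:
Combine smallest probabilities repeatedly
Resulting codes:
  A: 11 (length 2)
  B: 10 (length 2)
  C: 00 (length 2)
  D: 011 (length 3)
  E: 010 (length 3)
Average length = Σ p(s) × length(s) = 2.1714 bits


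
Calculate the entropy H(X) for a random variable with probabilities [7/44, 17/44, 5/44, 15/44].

H(X) = -Σ p(x) log₂ p(x)
  -7/44 × log₂(7/44) = 0.4219
  -17/44 × log₂(17/44) = 0.5301
  -5/44 × log₂(5/44) = 0.3565
  -15/44 × log₂(15/44) = 0.5293
H(X) = 1.8378 bits


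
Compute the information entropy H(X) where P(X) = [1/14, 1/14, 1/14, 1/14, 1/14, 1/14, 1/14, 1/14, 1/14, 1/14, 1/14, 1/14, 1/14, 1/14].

H(X) = -Σ p(x) log₂ p(x)
  -1/14 × log₂(1/14) = 0.2720
  -1/14 × log₂(1/14) = 0.2720
  -1/14 × log₂(1/14) = 0.2720
  -1/14 × log₂(1/14) = 0.2720
  -1/14 × log₂(1/14) = 0.2720
  -1/14 × log₂(1/14) = 0.2720
  -1/14 × log₂(1/14) = 0.2720
  -1/14 × log₂(1/14) = 0.2720
  -1/14 × log₂(1/14) = 0.2720
  -1/14 × log₂(1/14) = 0.2720
  -1/14 × log₂(1/14) = 0.2720
  -1/14 × log₂(1/14) = 0.2720
  -1/14 × log₂(1/14) = 0.2720
  -1/14 × log₂(1/14) = 0.2720
H(X) = 3.8074 bits


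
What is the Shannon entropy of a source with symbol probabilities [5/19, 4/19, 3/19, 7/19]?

H(X) = -Σ p(x) log₂ p(x)
  -5/19 × log₂(5/19) = 0.5068
  -4/19 × log₂(4/19) = 0.4732
  -3/19 × log₂(3/19) = 0.4205
  -7/19 × log₂(7/19) = 0.5307
H(X) = 1.9313 bits


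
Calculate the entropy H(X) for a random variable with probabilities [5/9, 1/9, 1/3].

H(X) = -Σ p(x) log₂ p(x)
  -5/9 × log₂(5/9) = 0.4711
  -1/9 × log₂(1/9) = 0.3522
  -1/3 × log₂(1/3) = 0.5283
H(X) = 1.3516 bits


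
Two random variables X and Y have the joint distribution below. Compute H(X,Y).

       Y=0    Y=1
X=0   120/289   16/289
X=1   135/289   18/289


H(X,Y) = -Σ p(x,y) log₂ p(x,y)
  p(0,0)=120/289: -0.4152 × log₂(0.4152) = 0.5265
  p(0,1)=16/289: -0.0554 × log₂(0.0554) = 0.2311
  p(1,0)=135/289: -0.4671 × log₂(0.4671) = 0.5130
  p(1,1)=18/289: -0.0623 × log₂(0.0623) = 0.2494
H(X,Y) = 1.5201 bits


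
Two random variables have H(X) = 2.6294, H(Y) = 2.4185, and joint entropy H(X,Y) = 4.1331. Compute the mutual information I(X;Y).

I(X;Y) = H(X) + H(Y) - H(X,Y)
I(X;Y) = 2.6294 + 2.4185 - 4.1331 = 0.9148 bits


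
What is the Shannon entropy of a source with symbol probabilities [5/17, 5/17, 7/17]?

H(X) = -Σ p(x) log₂ p(x)
  -5/17 × log₂(5/17) = 0.5193
  -5/17 × log₂(5/17) = 0.5193
  -7/17 × log₂(7/17) = 0.5271
H(X) = 1.5657 bits


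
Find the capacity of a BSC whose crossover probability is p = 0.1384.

For BSC with error probability p:
C = 1 - H(p) where H(p) is binary entropy
H(0.1384) = -0.1384 × log₂(0.1384) - 0.8616 × log₂(0.8616)
H(p) = 0.5800
C = 1 - 0.5800 = 0.4200 bits/use


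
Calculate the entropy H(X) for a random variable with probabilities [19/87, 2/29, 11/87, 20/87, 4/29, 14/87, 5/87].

H(X) = -Σ p(x) log₂ p(x)
  -19/87 × log₂(19/87) = 0.4794
  -2/29 × log₂(2/29) = 0.2661
  -11/87 × log₂(11/87) = 0.3772
  -20/87 × log₂(20/87) = 0.4876
  -4/29 × log₂(4/29) = 0.3942
  -14/87 × log₂(14/87) = 0.4241
  -5/87 × log₂(5/87) = 0.2368
H(X) = 2.6654 bits


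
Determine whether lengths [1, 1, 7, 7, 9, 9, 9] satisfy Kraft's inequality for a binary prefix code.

Kraft inequality: Σ 2^(-l_i) ≤ 1 for prefix-free code
Calculating: 2^(-1) + 2^(-1) + 2^(-7) + 2^(-7) + 2^(-9) + 2^(-9) + 2^(-9)
= 0.5 + 0.5 + 0.0078125 + 0.0078125 + 0.001953125 + 0.001953125 + 0.001953125
= 1.0215
Since 1.0215 > 1, prefix-free code does not exist


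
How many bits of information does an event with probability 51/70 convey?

Information content I(x) = -log₂(p(x))
I = -log₂(51/70) = -log₂(0.7286)
I = 0.4569 bits


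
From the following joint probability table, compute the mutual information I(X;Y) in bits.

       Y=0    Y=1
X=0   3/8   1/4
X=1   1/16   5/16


H(X) = 0.9544, H(Y) = 0.9887, H(X,Y) = 1.8050
I(X;Y) = H(X) + H(Y) - H(X,Y) = 0.1381 bits


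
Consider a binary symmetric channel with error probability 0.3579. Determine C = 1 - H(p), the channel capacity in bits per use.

For BSC with error probability p:
C = 1 - H(p) where H(p) is binary entropy
H(0.3579) = -0.3579 × log₂(0.3579) - 0.6421 × log₂(0.6421)
H(p) = 0.9409
C = 1 - 0.9409 = 0.0591 bits/use


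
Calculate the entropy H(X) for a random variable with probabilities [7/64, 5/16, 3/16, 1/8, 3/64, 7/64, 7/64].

H(X) = -Σ p(x) log₂ p(x)
  -7/64 × log₂(7/64) = 0.3492
  -5/16 × log₂(5/16) = 0.5244
  -3/16 × log₂(3/16) = 0.4528
  -1/8 × log₂(1/8) = 0.3750
  -3/64 × log₂(3/64) = 0.2070
  -7/64 × log₂(7/64) = 0.3492
  -7/64 × log₂(7/64) = 0.3492
H(X) = 2.6068 bits


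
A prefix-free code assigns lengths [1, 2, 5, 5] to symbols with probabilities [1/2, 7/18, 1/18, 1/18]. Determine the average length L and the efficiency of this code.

Average length L = Σ p_i × l_i = 1.8333 bits
Entropy H = 1.4932 bits
Efficiency η = H/L × 100% = 81.45%


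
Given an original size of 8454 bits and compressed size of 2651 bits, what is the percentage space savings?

Space savings = (1 - Compressed/Original) × 100%
= (1 - 2651/8454) × 100%
= 68.64%


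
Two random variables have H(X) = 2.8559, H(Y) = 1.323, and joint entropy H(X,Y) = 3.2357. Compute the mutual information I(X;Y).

I(X;Y) = H(X) + H(Y) - H(X,Y)
I(X;Y) = 2.8559 + 1.323 - 3.2357 = 0.9432 bits


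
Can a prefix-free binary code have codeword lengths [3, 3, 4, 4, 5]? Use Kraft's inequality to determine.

Kraft inequality: Σ 2^(-l_i) ≤ 1 for prefix-free code
Calculating: 2^(-3) + 2^(-3) + 2^(-4) + 2^(-4) + 2^(-5)
= 0.125 + 0.125 + 0.0625 + 0.0625 + 0.03125
= 0.4062
Since 0.4062 ≤ 1, prefix-free code exists


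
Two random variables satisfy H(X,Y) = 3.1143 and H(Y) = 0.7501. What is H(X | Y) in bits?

Chain rule: H(X,Y) = H(X|Y) + H(Y)
H(X|Y) = H(X,Y) - H(Y) = 3.1143 - 0.7501 = 2.3642 bits


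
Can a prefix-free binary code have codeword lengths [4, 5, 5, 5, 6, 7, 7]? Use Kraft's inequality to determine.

Kraft inequality: Σ 2^(-l_i) ≤ 1 for prefix-free code
Calculating: 2^(-4) + 2^(-5) + 2^(-5) + 2^(-5) + 2^(-6) + 2^(-7) + 2^(-7)
= 0.0625 + 0.03125 + 0.03125 + 0.03125 + 0.015625 + 0.0078125 + 0.0078125
= 0.1875
Since 0.1875 ≤ 1, prefix-free code exists


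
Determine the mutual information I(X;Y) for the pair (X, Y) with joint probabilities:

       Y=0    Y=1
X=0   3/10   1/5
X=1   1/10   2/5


H(X) = 1.0000, H(Y) = 0.9710, H(X,Y) = 1.8464
I(X;Y) = H(X) + H(Y) - H(X,Y) = 0.1245 bits


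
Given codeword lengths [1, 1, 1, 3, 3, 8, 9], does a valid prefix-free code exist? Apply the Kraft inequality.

Kraft inequality: Σ 2^(-l_i) ≤ 1 for prefix-free code
Calculating: 2^(-1) + 2^(-1) + 2^(-1) + 2^(-3) + 2^(-3) + 2^(-8) + 2^(-9)
= 0.5 + 0.5 + 0.5 + 0.125 + 0.125 + 0.00390625 + 0.001953125
= 1.7559
Since 1.7559 > 1, prefix-free code does not exist


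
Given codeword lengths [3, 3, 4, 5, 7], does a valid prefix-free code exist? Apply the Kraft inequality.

Kraft inequality: Σ 2^(-l_i) ≤ 1 for prefix-free code
Calculating: 2^(-3) + 2^(-3) + 2^(-4) + 2^(-5) + 2^(-7)
= 0.125 + 0.125 + 0.0625 + 0.03125 + 0.0078125
= 0.3516
Since 0.3516 ≤ 1, prefix-free code exists


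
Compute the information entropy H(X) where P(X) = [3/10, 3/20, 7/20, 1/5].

H(X) = -Σ p(x) log₂ p(x)
  -3/10 × log₂(3/10) = 0.5211
  -3/20 × log₂(3/20) = 0.4105
  -7/20 × log₂(7/20) = 0.5301
  -1/5 × log₂(1/5) = 0.4644
H(X) = 1.9261 bits


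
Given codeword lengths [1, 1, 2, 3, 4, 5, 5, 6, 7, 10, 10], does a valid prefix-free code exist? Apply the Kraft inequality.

Kraft inequality: Σ 2^(-l_i) ≤ 1 for prefix-free code
Calculating: 2^(-1) + 2^(-1) + 2^(-2) + 2^(-3) + 2^(-4) + 2^(-5) + 2^(-5) + 2^(-6) + 2^(-7) + 2^(-10) + 2^(-10)
= 0.5 + 0.5 + 0.25 + 0.125 + 0.0625 + 0.03125 + 0.03125 + 0.015625 + 0.0078125 + 0.0009765625 + 0.0009765625
= 1.5254
Since 1.5254 > 1, prefix-free code does not exist


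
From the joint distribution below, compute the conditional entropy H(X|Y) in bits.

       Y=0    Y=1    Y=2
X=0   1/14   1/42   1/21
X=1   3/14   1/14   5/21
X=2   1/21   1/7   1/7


H(X|Y) = Σ_y p(y) H(X|Y=y)
  p(Y=0) = 1/3, H(X|Y=0) = 1.2871
  p(Y=1) = 5/21, H(X|Y=1) = 1.2955
  p(Y=2) = 3/7, H(X|Y=2) = 1.3516
H(X|Y) = 0.3333×1.2871 + 0.2381×1.2955 + 0.4286×1.3516 = 1.3167 bits


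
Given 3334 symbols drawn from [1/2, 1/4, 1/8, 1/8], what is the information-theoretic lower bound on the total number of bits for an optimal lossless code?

Entropy H = 1.7500 bits/symbol
Minimum bits = H × n = 1.7500 × 3334
= 5834.50 bits


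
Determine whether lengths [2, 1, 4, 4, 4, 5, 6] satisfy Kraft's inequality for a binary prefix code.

Kraft inequality: Σ 2^(-l_i) ≤ 1 for prefix-free code
Calculating: 2^(-2) + 2^(-1) + 2^(-4) + 2^(-4) + 2^(-4) + 2^(-5) + 2^(-6)
= 0.25 + 0.5 + 0.0625 + 0.0625 + 0.0625 + 0.03125 + 0.015625
= 0.9844
Since 0.9844 ≤ 1, prefix-free code exists


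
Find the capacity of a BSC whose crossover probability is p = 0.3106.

For BSC with error probability p:
C = 1 - H(p) where H(p) is binary entropy
H(0.3106) = -0.3106 × log₂(0.3106) - 0.6894 × log₂(0.6894)
H(p) = 0.8939
C = 1 - 0.8939 = 0.1061 bits/use


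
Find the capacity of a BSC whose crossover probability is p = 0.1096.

For BSC with error probability p:
C = 1 - H(p) where H(p) is binary entropy
H(0.1096) = -0.1096 × log₂(0.1096) - 0.8904 × log₂(0.8904)
H(p) = 0.4987
C = 1 - 0.4987 = 0.5013 bits/use


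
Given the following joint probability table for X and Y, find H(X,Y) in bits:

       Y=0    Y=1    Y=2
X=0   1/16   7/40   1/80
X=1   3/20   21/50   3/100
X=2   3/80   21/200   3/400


H(X,Y) = -Σ p(x,y) log₂ p(x,y)
  p(0,0)=1/16: -0.0625 × log₂(0.0625) = 0.2500
  p(0,1)=7/40: -0.1750 × log₂(0.1750) = 0.4401
  p(0,2)=1/80: -0.0125 × log₂(0.0125) = 0.0790
  p(1,0)=3/20: -0.1500 × log₂(0.1500) = 0.4105
  p(1,1)=21/50: -0.4200 × log₂(0.4200) = 0.5256
  p(1,2)=3/100: -0.0300 × log₂(0.0300) = 0.1518
  p(2,0)=3/80: -0.0375 × log₂(0.0375) = 0.1776
  p(2,1)=21/200: -0.1050 × log₂(0.1050) = 0.3414
  p(2,2)=3/400: -0.0075 × log₂(0.0075) = 0.0529
H(X,Y) = 2.4290 bits


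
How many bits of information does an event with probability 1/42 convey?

Information content I(x) = -log₂(p(x))
I = -log₂(1/42) = -log₂(0.0238)
I = 5.3923 bits


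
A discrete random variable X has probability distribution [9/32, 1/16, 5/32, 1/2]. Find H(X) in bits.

H(X) = -Σ p(x) log₂ p(x)
  -9/32 × log₂(9/32) = 0.5147
  -1/16 × log₂(1/16) = 0.2500
  -5/32 × log₂(5/32) = 0.4184
  -1/2 × log₂(1/2) = 0.5000
H(X) = 1.6832 bits


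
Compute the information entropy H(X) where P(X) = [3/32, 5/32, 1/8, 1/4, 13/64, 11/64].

H(X) = -Σ p(x) log₂ p(x)
  -3/32 × log₂(3/32) = 0.3202
  -5/32 × log₂(5/32) = 0.4184
  -1/8 × log₂(1/8) = 0.3750
  -1/4 × log₂(1/4) = 0.5000
  -13/64 × log₂(13/64) = 0.4671
  -11/64 × log₂(11/64) = 0.4367
H(X) = 2.5174 bits


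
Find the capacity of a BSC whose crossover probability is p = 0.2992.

For BSC with error probability p:
C = 1 - H(p) where H(p) is binary entropy
H(0.2992) = -0.2992 × log₂(0.2992) - 0.7008 × log₂(0.7008)
H(p) = 0.8803
C = 1 - 0.8803 = 0.1197 bits/use


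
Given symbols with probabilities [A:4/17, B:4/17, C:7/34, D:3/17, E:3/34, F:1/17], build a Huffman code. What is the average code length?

Huffman tree construction:
Combine smallest probabilities repeatedly
Resulting codes:
  A: 01 (length 2)
  B: 10 (length 2)
  C: 00 (length 2)
  D: 111 (length 3)
  E: 1101 (length 4)
  F: 1100 (length 4)
Average length = Σ p(s) × length(s) = 2.4706 bits


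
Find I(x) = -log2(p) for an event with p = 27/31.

Information content I(x) = -log₂(p(x))
I = -log₂(27/31) = -log₂(0.8710)
I = 0.1993 bits


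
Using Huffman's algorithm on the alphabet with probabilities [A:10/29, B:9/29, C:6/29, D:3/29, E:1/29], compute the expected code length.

Huffman tree construction:
Combine smallest probabilities repeatedly
Resulting codes:
  A: 11 (length 2)
  B: 10 (length 2)
  C: 01 (length 2)
  D: 001 (length 3)
  E: 000 (length 3)
Average length = Σ p(s) × length(s) = 2.1379 bits


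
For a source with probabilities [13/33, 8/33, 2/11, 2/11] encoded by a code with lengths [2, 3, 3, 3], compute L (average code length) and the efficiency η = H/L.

Average length L = Σ p_i × l_i = 2.6061 bits
Entropy H = 1.9194 bits
Efficiency η = H/L × 100% = 73.65%


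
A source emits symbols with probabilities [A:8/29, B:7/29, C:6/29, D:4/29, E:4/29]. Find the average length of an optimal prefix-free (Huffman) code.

Huffman tree construction:
Combine smallest probabilities repeatedly
Resulting codes:
  A: 10 (length 2)
  B: 01 (length 2)
  C: 00 (length 2)
  D: 110 (length 3)
  E: 111 (length 3)
Average length = Σ p(s) × length(s) = 2.2759 bits


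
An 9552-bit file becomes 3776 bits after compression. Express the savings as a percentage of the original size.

Space savings = (1 - Compressed/Original) × 100%
= (1 - 3776/9552) × 100%
= 60.47%


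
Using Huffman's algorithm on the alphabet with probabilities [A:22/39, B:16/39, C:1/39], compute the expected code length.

Huffman tree construction:
Combine smallest probabilities repeatedly
Resulting codes:
  A: 1 (length 1)
  B: 01 (length 2)
  C: 00 (length 2)
Average length = Σ p(s) × length(s) = 1.4359 bits


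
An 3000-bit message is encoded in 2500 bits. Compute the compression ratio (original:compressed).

Compression ratio = Original / Compressed
= 3000 / 2500 = 1.20:1


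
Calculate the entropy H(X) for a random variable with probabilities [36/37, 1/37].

H(X) = -Σ p(x) log₂ p(x)
  -36/37 × log₂(36/37) = 0.0385
  -1/37 × log₂(1/37) = 0.1408
H(X) = 0.1793 bits


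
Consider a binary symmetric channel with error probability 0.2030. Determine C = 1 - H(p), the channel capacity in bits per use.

For BSC with error probability p:
C = 1 - H(p) where H(p) is binary entropy
H(0.2030) = -0.2030 × log₂(0.2030) - 0.7970 × log₂(0.7970)
H(p) = 0.7279
C = 1 - 0.7279 = 0.2721 bits/use


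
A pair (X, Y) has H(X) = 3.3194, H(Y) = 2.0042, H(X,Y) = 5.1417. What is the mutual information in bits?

I(X;Y) = H(X) + H(Y) - H(X,Y)
I(X;Y) = 3.3194 + 2.0042 - 5.1417 = 0.1819 bits


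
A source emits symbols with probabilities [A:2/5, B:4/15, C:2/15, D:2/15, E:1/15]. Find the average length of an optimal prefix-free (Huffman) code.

Huffman tree construction:
Combine smallest probabilities repeatedly
Resulting codes:
  A: 0 (length 1)
  B: 10 (length 2)
  C: 1111 (length 4)
  D: 110 (length 3)
  E: 1110 (length 4)
Average length = Σ p(s) × length(s) = 2.1333 bits


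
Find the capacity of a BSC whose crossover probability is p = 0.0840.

For BSC with error probability p:
C = 1 - H(p) where H(p) is binary entropy
H(0.0840) = -0.0840 × log₂(0.0840) - 0.9160 × log₂(0.9160)
H(p) = 0.4161
C = 1 - 0.4161 = 0.5839 bits/use


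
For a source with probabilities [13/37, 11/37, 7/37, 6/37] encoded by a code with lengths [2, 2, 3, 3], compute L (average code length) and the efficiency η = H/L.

Average length L = Σ p_i × l_i = 2.3514 bits
Entropy H = 1.9305 bits
Efficiency η = H/L × 100% = 82.10%


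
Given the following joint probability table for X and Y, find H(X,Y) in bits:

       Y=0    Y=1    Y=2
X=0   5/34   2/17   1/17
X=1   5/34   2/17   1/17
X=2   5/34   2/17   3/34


H(X,Y) = -Σ p(x,y) log₂ p(x,y)
  p(0,0)=5/34: -0.1471 × log₂(0.1471) = 0.4067
  p(0,1)=2/17: -0.1176 × log₂(0.1176) = 0.3632
  p(0,2)=1/17: -0.0588 × log₂(0.0588) = 0.2404
  p(1,0)=5/34: -0.1471 × log₂(0.1471) = 0.4067
  p(1,1)=2/17: -0.1176 × log₂(0.1176) = 0.3632
  p(1,2)=1/17: -0.0588 × log₂(0.0588) = 0.2404
  p(2,0)=5/34: -0.1471 × log₂(0.1471) = 0.4067
  p(2,1)=2/17: -0.1176 × log₂(0.1176) = 0.3632
  p(2,2)=3/34: -0.0882 × log₂(0.0882) = 0.3090
H(X,Y) = 3.0997 bits


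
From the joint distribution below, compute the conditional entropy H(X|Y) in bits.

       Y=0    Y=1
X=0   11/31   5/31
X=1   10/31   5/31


H(X|Y) = Σ_y p(y) H(X|Y=y)
  p(Y=0) = 21/31, H(X|Y=0) = 0.9984
  p(Y=1) = 10/31, H(X|Y=1) = 1.0000
H(X|Y) = 0.6774×0.9984 + 0.3226×1.0000 = 0.9989 bits


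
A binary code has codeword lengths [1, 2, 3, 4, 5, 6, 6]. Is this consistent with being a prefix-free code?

Kraft inequality: Σ 2^(-l_i) ≤ 1 for prefix-free code
Calculating: 2^(-1) + 2^(-2) + 2^(-3) + 2^(-4) + 2^(-5) + 2^(-6) + 2^(-6)
= 0.5 + 0.25 + 0.125 + 0.0625 + 0.03125 + 0.015625 + 0.015625
= 1.0000
Since 1.0000 ≤ 1, prefix-free code exists


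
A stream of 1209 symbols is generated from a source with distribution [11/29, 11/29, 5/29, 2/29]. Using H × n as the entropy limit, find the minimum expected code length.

Entropy H = 1.7643 bits/symbol
Minimum bits = H × n = 1.7643 × 1209
= 2133.02 bits


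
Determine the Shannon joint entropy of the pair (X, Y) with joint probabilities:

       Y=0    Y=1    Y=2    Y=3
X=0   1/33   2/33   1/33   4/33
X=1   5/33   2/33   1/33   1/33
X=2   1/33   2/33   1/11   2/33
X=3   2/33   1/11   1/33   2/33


H(X,Y) = -Σ p(x,y) log₂ p(x,y)
  p(0,0)=1/33: -0.0303 × log₂(0.0303) = 0.1529
  p(0,1)=2/33: -0.0606 × log₂(0.0606) = 0.2451
  p(0,2)=1/33: -0.0303 × log₂(0.0303) = 0.1529
  p(0,3)=4/33: -0.1212 × log₂(0.1212) = 0.3690
  p(1,0)=5/33: -0.1515 × log₂(0.1515) = 0.4125
  p(1,1)=2/33: -0.0606 × log₂(0.0606) = 0.2451
  p(1,2)=1/33: -0.0303 × log₂(0.0303) = 0.1529
  p(1,3)=1/33: -0.0303 × log₂(0.0303) = 0.1529
  p(2,0)=1/33: -0.0303 × log₂(0.0303) = 0.1529
  p(2,1)=2/33: -0.0606 × log₂(0.0606) = 0.2451
  p(2,2)=1/11: -0.0909 × log₂(0.0909) = 0.3145
  p(2,3)=2/33: -0.0606 × log₂(0.0606) = 0.2451
  p(3,0)=2/33: -0.0606 × log₂(0.0606) = 0.2451
  p(3,1)=1/11: -0.0909 × log₂(0.0909) = 0.3145
  p(3,2)=1/33: -0.0303 × log₂(0.0303) = 0.1529
  p(3,3)=2/33: -0.0606 × log₂(0.0606) = 0.2451
H(X,Y) = 3.7984 bits


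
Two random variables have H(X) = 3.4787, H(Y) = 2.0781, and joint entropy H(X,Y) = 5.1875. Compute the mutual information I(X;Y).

I(X;Y) = H(X) + H(Y) - H(X,Y)
I(X;Y) = 3.4787 + 2.0781 - 5.1875 = 0.3693 bits


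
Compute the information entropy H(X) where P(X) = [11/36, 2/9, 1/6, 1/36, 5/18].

H(X) = -Σ p(x) log₂ p(x)
  -11/36 × log₂(11/36) = 0.5227
  -2/9 × log₂(2/9) = 0.4822
  -1/6 × log₂(1/6) = 0.4308
  -1/36 × log₂(1/36) = 0.1436
  -5/18 × log₂(5/18) = 0.5133
H(X) = 2.0926 bits


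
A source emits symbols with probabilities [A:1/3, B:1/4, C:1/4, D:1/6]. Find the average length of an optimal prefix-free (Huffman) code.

Huffman tree construction:
Combine smallest probabilities repeatedly
Resulting codes:
  A: 11 (length 2)
  B: 01 (length 2)
  C: 10 (length 2)
  D: 00 (length 2)
Average length = Σ p(s) × length(s) = 2.0000 bits


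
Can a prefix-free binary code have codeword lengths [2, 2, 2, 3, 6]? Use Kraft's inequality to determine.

Kraft inequality: Σ 2^(-l_i) ≤ 1 for prefix-free code
Calculating: 2^(-2) + 2^(-2) + 2^(-2) + 2^(-3) + 2^(-6)
= 0.25 + 0.25 + 0.25 + 0.125 + 0.015625
= 0.8906
Since 0.8906 ≤ 1, prefix-free code exists


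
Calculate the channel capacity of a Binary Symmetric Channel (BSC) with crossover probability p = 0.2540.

For BSC with error probability p:
C = 1 - H(p) where H(p) is binary entropy
H(0.2540) = -0.2540 × log₂(0.2540) - 0.7460 × log₂(0.7460)
H(p) = 0.8176
C = 1 - 0.8176 = 0.1824 bits/use


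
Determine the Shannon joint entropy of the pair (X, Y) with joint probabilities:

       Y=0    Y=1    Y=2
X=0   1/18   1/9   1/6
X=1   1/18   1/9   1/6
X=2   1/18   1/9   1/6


H(X,Y) = -Σ p(x,y) log₂ p(x,y)
  p(0,0)=1/18: -0.0556 × log₂(0.0556) = 0.2317
  p(0,1)=1/9: -0.1111 × log₂(0.1111) = 0.3522
  p(0,2)=1/6: -0.1667 × log₂(0.1667) = 0.4308
  p(1,0)=1/18: -0.0556 × log₂(0.0556) = 0.2317
  p(1,1)=1/9: -0.1111 × log₂(0.1111) = 0.3522
  p(1,2)=1/6: -0.1667 × log₂(0.1667) = 0.4308
  p(2,0)=1/18: -0.0556 × log₂(0.0556) = 0.2317
  p(2,1)=1/9: -0.1111 × log₂(0.1111) = 0.3522
  p(2,2)=1/6: -0.1667 × log₂(0.1667) = 0.4308
H(X,Y) = 3.0441 bits


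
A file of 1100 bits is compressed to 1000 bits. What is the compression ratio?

Compression ratio = Original / Compressed
= 1100 / 1000 = 1.10:1


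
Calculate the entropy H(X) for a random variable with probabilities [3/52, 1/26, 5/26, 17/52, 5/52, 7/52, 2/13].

H(X) = -Σ p(x) log₂ p(x)
  -3/52 × log₂(3/52) = 0.2374
  -1/26 × log₂(1/26) = 0.1808
  -5/26 × log₂(5/26) = 0.4574
  -17/52 × log₂(17/52) = 0.5273
  -5/52 × log₂(5/52) = 0.3249
  -7/52 × log₂(7/52) = 0.3895
  -2/13 × log₂(2/13) = 0.4155
H(X) = 2.5327 bits


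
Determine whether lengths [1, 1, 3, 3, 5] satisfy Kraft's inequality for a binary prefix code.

Kraft inequality: Σ 2^(-l_i) ≤ 1 for prefix-free code
Calculating: 2^(-1) + 2^(-1) + 2^(-3) + 2^(-3) + 2^(-5)
= 0.5 + 0.5 + 0.125 + 0.125 + 0.03125
= 1.2812
Since 1.2812 > 1, prefix-free code does not exist


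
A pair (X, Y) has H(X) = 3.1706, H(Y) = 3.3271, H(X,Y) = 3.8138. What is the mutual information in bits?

I(X;Y) = H(X) + H(Y) - H(X,Y)
I(X;Y) = 3.1706 + 3.3271 - 3.8138 = 2.6839 bits


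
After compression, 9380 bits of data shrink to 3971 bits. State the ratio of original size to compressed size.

Compression ratio = Original / Compressed
= 9380 / 3971 = 2.36:1


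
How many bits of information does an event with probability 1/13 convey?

Information content I(x) = -log₂(p(x))
I = -log₂(1/13) = -log₂(0.0769)
I = 3.7004 bits


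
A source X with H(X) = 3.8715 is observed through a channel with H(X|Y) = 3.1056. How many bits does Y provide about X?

I(X;Y) = H(X) - H(X|Y)
I(X;Y) = 3.8715 - 3.1056 = 0.7659 bits


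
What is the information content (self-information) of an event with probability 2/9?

Information content I(x) = -log₂(p(x))
I = -log₂(2/9) = -log₂(0.2222)
I = 2.1699 bits


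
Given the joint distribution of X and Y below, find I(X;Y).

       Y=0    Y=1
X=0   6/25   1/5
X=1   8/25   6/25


H(X) = 0.9896, H(Y) = 0.9896, H(X,Y) = 1.9787
I(X;Y) = H(X) + H(Y) - H(X,Y) = 0.0005 bits


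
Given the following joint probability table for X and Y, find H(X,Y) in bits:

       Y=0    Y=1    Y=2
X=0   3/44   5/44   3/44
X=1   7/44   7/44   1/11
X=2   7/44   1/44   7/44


H(X,Y) = -Σ p(x,y) log₂ p(x,y)
  p(0,0)=3/44: -0.0682 × log₂(0.0682) = 0.2642
  p(0,1)=5/44: -0.1136 × log₂(0.1136) = 0.3565
  p(0,2)=3/44: -0.0682 × log₂(0.0682) = 0.2642
  p(1,0)=7/44: -0.1591 × log₂(0.1591) = 0.4219
  p(1,1)=7/44: -0.1591 × log₂(0.1591) = 0.4219
  p(1,2)=1/11: -0.0909 × log₂(0.0909) = 0.3145
  p(2,0)=7/44: -0.1591 × log₂(0.1591) = 0.4219
  p(2,1)=1/44: -0.0227 × log₂(0.0227) = 0.1241
  p(2,2)=7/44: -0.1591 × log₂(0.1591) = 0.4219
H(X,Y) = 3.0111 bits


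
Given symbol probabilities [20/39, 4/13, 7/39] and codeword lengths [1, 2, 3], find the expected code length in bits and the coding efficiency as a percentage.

Average length L = Σ p_i × l_i = 1.6667 bits
Entropy H = 1.4621 bits
Efficiency η = H/L × 100% = 87.72%


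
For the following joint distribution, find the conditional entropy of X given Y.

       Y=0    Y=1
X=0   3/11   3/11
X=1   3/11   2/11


H(X|Y) = Σ_y p(y) H(X|Y=y)
  p(Y=0) = 6/11, H(X|Y=0) = 1.0000
  p(Y=1) = 5/11, H(X|Y=1) = 0.9710
H(X|Y) = 0.5455×1.0000 + 0.4545×0.9710 = 0.9868 bits


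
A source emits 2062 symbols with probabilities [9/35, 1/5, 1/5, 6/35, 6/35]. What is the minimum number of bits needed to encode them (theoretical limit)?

Entropy H = 2.3049 bits/symbol
Minimum bits = H × n = 2.3049 × 2062
= 4752.80 bits


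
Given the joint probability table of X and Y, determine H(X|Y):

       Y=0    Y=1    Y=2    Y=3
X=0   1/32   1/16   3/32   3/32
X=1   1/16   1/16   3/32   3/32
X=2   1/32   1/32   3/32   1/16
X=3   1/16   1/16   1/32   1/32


H(X|Y) = Σ_y p(y) H(X|Y=y)
  p(Y=0) = 3/16, H(X|Y=0) = 1.9183
  p(Y=1) = 7/32, H(X|Y=1) = 1.9502
  p(Y=2) = 5/16, H(X|Y=2) = 1.8955
  p(Y=3) = 9/32, H(X|Y=3) = 1.8911
H(X|Y) = 0.1875×1.9183 + 0.2188×1.9502 + 0.3125×1.8955 + 0.2812×1.8911 = 1.9105 bits


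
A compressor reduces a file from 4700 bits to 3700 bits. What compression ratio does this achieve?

Compression ratio = Original / Compressed
= 4700 / 3700 = 1.27:1


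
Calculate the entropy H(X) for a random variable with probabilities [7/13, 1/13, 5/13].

H(X) = -Σ p(x) log₂ p(x)
  -7/13 × log₂(7/13) = 0.4809
  -1/13 × log₂(1/13) = 0.2846
  -5/13 × log₂(5/13) = 0.5302
H(X) = 1.2957 bits


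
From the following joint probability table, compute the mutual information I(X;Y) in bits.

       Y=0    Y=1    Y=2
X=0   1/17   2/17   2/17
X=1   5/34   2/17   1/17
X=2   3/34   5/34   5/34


H(X) = 1.5763, H(Y) = 1.5763, H(X,Y) = 3.0997
I(X;Y) = H(X) + H(Y) - H(X,Y) = 0.0529 bits


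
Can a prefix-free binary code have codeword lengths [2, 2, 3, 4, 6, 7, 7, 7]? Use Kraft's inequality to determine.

Kraft inequality: Σ 2^(-l_i) ≤ 1 for prefix-free code
Calculating: 2^(-2) + 2^(-2) + 2^(-3) + 2^(-4) + 2^(-6) + 2^(-7) + 2^(-7) + 2^(-7)
= 0.25 + 0.25 + 0.125 + 0.0625 + 0.015625 + 0.0078125 + 0.0078125 + 0.0078125
= 0.7266
Since 0.7266 ≤ 1, prefix-free code exists


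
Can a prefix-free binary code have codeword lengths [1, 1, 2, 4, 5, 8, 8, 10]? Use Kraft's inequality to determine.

Kraft inequality: Σ 2^(-l_i) ≤ 1 for prefix-free code
Calculating: 2^(-1) + 2^(-1) + 2^(-2) + 2^(-4) + 2^(-5) + 2^(-8) + 2^(-8) + 2^(-10)
= 0.5 + 0.5 + 0.25 + 0.0625 + 0.03125 + 0.00390625 + 0.00390625 + 0.0009765625
= 1.3525
Since 1.3525 > 1, prefix-free code does not exist


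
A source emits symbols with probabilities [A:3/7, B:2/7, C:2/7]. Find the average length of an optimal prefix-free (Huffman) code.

Huffman tree construction:
Combine smallest probabilities repeatedly
Resulting codes:
  A: 0 (length 1)
  B: 10 (length 2)
  C: 11 (length 2)
Average length = Σ p(s) × length(s) = 1.5714 bits


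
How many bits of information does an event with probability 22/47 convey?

Information content I(x) = -log₂(p(x))
I = -log₂(22/47) = -log₂(0.4681)
I = 1.0952 bits


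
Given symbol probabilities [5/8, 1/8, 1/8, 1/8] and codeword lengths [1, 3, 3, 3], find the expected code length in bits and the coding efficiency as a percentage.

Average length L = Σ p_i × l_i = 1.7500 bits
Entropy H = 1.5488 bits
Efficiency η = H/L × 100% = 88.50%


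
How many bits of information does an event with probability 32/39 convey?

Information content I(x) = -log₂(p(x))
I = -log₂(32/39) = -log₂(0.8205)
I = 0.2854 bits


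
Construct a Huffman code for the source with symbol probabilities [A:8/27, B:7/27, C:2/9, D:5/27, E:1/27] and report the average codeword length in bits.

Huffman tree construction:
Combine smallest probabilities repeatedly
Resulting codes:
  A: 11 (length 2)
  B: 10 (length 2)
  C: 00 (length 2)
  D: 011 (length 3)
  E: 010 (length 3)
Average length = Σ p(s) × length(s) = 2.2222 bits


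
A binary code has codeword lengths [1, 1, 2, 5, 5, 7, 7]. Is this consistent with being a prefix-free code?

Kraft inequality: Σ 2^(-l_i) ≤ 1 for prefix-free code
Calculating: 2^(-1) + 2^(-1) + 2^(-2) + 2^(-5) + 2^(-5) + 2^(-7) + 2^(-7)
= 0.5 + 0.5 + 0.25 + 0.03125 + 0.03125 + 0.0078125 + 0.0078125
= 1.3281
Since 1.3281 > 1, prefix-free code does not exist


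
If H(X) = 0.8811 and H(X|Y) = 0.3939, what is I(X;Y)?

I(X;Y) = H(X) - H(X|Y)
I(X;Y) = 0.8811 - 0.3939 = 0.4872 bits


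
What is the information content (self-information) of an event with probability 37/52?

Information content I(x) = -log₂(p(x))
I = -log₂(37/52) = -log₂(0.7115)
I = 0.4910 bits


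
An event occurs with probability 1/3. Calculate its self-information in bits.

Information content I(x) = -log₂(p(x))
I = -log₂(1/3) = -log₂(0.3333)
I = 1.5850 bits


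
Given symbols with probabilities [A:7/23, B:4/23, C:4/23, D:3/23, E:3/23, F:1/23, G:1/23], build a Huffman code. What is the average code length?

Huffman tree construction:
Combine smallest probabilities repeatedly
Resulting codes:
  A: 10 (length 2)
  B: 111 (length 3)
  C: 00 (length 2)
  D: 011 (length 3)
  E: 110 (length 3)
  F: 0100 (length 4)
  G: 0101 (length 4)
Average length = Σ p(s) × length(s) = 2.6087 bits
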